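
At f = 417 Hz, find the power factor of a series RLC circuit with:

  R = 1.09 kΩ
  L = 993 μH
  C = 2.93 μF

Step 1 — Angular frequency: ω = 2π·f = 2π·417 = 2620 rad/s.
Step 2 — Component impedances:
  R: Z = R = 1090 Ω
  L: Z = jωL = j·2620·0.000993 = 0 + j2.602 Ω
  C: Z = 1/(jωC) = -j/(ω·C) = 0 - j130.3 Ω
Step 3 — Series combination: Z_total = R + L + C = 1090 - j127.7 Ω = 1097∠-6.7° Ω.
Step 4 — Power factor: PF = cos(φ) = Re(Z)/|Z| = 1090/1097.5 = 0.9932.
Step 5 — Type: Im(Z) = -127.7 ⇒ leading (phase φ = -6.7°).

PF = 0.9932 (leading, φ = -6.7°)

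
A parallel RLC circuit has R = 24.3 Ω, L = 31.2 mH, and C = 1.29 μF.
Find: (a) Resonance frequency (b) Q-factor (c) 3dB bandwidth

Step 1 — Resonance: ω₀ = 1/√(LC) = 1/√(0.0312·1.29e-06) = 4985 rad/s.
Step 2 — f₀ = ω₀/(2π) = 793.3 Hz.
Step 3 — Parallel Q: Q = R/(ω₀L) = 24.3/(4985·0.0312) = 0.1563.
Step 4 — Bandwidth: Δω = ω₀/Q = 3.19e+04 rad/s; BW = Δω/(2π) = 5077 Hz.

(a) f₀ = 793.3 Hz  (b) Q = 0.1563  (c) BW = 5077 Hz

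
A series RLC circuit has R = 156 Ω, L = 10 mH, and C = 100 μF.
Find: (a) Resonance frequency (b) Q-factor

Step 1 — Resonance condition Im(Z)=0 gives ω₀ = 1/√(LC).
Step 2 — ω₀ = 1/√(0.01·0.0001) = 1000 rad/s.
Step 3 — f₀ = ω₀/(2π) = 159.2 Hz.
Step 4 — Series Q: Q = ω₀L/R = 1000·0.01/156 = 0.0641.

(a) f₀ = 159.2 Hz  (b) Q = 0.0641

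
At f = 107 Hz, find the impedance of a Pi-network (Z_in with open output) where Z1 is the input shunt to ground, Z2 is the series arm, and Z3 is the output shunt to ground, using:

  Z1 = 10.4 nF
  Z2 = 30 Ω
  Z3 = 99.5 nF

Step 1 — Angular frequency: ω = 2π·f = 2π·107 = 672.3 rad/s.
Step 2 — Component impedances:
  Z1: Z = 1/(jωC) = -j/(ω·C) = 0 - j1.43e+05 Ω
  Z2: Z = R = 30 Ω
  Z3: Z = 1/(jωC) = -j/(ω·C) = 0 - j1.495e+04 Ω
Step 3 — With open output, the series arm Z2 and the output shunt Z3 appear in series to ground: Z2 + Z3 = 30 - j1.495e+04 Ω.
Step 4 — Parallel with input shunt Z1: Z_in = Z1 || (Z2 + Z3) = 24.59 - j1.353e+04 Ω = 1.353e+04∠-89.9° Ω.

Z = 24.59 - j1.353e+04 Ω = 1.353e+04∠-89.9° Ω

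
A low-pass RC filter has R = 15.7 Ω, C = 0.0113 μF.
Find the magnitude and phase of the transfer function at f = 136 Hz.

Step 1 — Angular frequency: ω = 2π·136 = 854.5 rad/s.
Step 2 — Transfer function: H(jω) = 1/(1 + jωRC).
Step 3 — Denominator: 1 + jωRC = 1 + j·854.5·15.7·1.13e-08 = 1 + j0.0001516.
Step 4 — H = 1 - j0.0001516.
Step 5 — Magnitude: |H| = 1 (-0.0 dB); phase: φ = -0.0°.

|H| = 1 (-0.0 dB), φ = -0.0°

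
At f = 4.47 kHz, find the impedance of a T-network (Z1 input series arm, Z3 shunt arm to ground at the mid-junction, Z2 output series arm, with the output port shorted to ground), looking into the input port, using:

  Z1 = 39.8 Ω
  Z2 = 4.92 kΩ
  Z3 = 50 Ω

Step 1 — Angular frequency: ω = 2π·f = 2π·4470 = 2.809e+04 rad/s.
Step 2 — Component impedances:
  Z1: Z = R = 39.8 Ω
  Z2: Z = R = 4920 Ω
  Z3: Z = R = 50 Ω
Step 3 — With the output port shorted to ground, the output series arm Z2 runs from the junction to ground; the shunt arm Z3 also runs from the junction to ground. They appear in parallel: Z3 || Z2 = 49.5 Ω.
Step 4 — Series with input arm Z1: Z_in = Z1 + (Z3 || Z2) = 89.3 Ω = 89.3∠0.0° Ω.

Z = 89.3 Ω = 89.3∠0.0° Ω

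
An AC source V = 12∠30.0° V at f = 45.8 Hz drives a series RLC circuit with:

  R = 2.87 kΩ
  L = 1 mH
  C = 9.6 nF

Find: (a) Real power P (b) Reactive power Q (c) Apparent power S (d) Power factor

Step 1 — Angular frequency: ω = 2π·f = 2π·45.8 = 287.8 rad/s.
Step 2 — Component impedances:
  R: Z = R = 2870 Ω
  L: Z = jωL = j·287.8·0.001 = 0 + j0.2878 Ω
  C: Z = 1/(jωC) = -j/(ω·C) = 0 - j3.62e+05 Ω
Step 3 — Series combination: Z_total = R + L + C = 2870 - j3.62e+05 Ω = 3.62e+05∠-89.5° Ω.
Step 4 — Source phasor: V = 12∠30.0° V = 10.39 + j6 V.
Step 5 — Current: I = V / Z = -1.635e-05 + j2.884e-05 A = 3.315e-05∠119.5° A.
Step 6 — Complex power: S = V·I* = 3.154e-06 - j0.0003978 VA.
Step 7 — Real power: P = Re(S) = 3.154e-06 W.
Step 8 — Reactive power: Q = Im(S) = -0.0003978 VAR.
Step 9 — Apparent power: |S| = 0.0003978 VA.
Step 10 — Power factor: PF = P/|S| = 0.007928 (leading).

(a) P = 3.154e-06 W  (b) Q = -0.0003978 VAR  (c) S = 0.0003978 VA  (d) PF = 0.007928 (leading)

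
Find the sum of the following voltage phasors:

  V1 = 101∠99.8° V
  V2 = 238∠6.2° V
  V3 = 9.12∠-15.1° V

Step 1 — Convert each phasor to rectangular form:
  V1 = 101·(cos(99.8°) + j·sin(99.8°)) = -17.19 + j99.53 V
  V2 = 238·(cos(6.2°) + j·sin(6.2°)) = 236.6 + j25.7 V
  V3 = 9.12·(cos(-15.1°) + j·sin(-15.1°)) = 8.805 - j2.376 V
Step 2 — Sum components: V_total = 228.2 + j122.9 V.
Step 3 — Convert to polar: |V_total| = 259.2 V, ∠V_total = 28.3°.

V_total = 259.2∠28.3° V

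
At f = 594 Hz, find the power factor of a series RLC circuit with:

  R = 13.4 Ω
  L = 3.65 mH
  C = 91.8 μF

Step 1 — Angular frequency: ω = 2π·f = 2π·594 = 3732 rad/s.
Step 2 — Component impedances:
  R: Z = R = 13.4 Ω
  L: Z = jωL = j·3732·0.00365 = 0 + j13.62 Ω
  C: Z = 1/(jωC) = -j/(ω·C) = 0 - j2.919 Ω
Step 3 — Series combination: Z_total = R + L + C = 13.4 + j10.7 Ω = 17.15∠38.6° Ω.
Step 4 — Power factor: PF = cos(φ) = Re(Z)/|Z| = 13.4/17.15 = 0.7813.
Step 5 — Type: Im(Z) = 10.7 ⇒ lagging (phase φ = 38.6°).

PF = 0.7813 (lagging, φ = 38.6°)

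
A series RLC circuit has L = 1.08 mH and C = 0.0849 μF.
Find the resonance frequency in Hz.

Step 1 — Resonance condition Im(Z)=0 gives ω₀ = 1/√(LC).
Step 2 — ω₀ = 1/√(0.00108·8.49e-08) = 1.044e+05 rad/s.
Step 3 — f₀ = ω₀/(2π) = 1.662e+04 Hz.

f₀ = 1.662e+04 Hz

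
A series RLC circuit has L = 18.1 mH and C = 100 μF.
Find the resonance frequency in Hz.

Step 1 — Resonance condition Im(Z)=0 gives ω₀ = 1/√(LC).
Step 2 — ω₀ = 1/√(0.0181·0.0001) = 743.3 rad/s.
Step 3 — f₀ = ω₀/(2π) = 118.3 Hz.

f₀ = 118.3 Hz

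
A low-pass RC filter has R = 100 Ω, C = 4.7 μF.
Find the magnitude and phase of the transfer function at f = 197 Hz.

Step 1 — Angular frequency: ω = 2π·197 = 1238 rad/s.
Step 2 — Transfer function: H(jω) = 1/(1 + jωRC).
Step 3 — Denominator: 1 + jωRC = 1 + j·1238·100·4.7e-06 = 1 + j0.5818.
Step 4 — H = 0.7471 - j0.4347.
Step 5 — Magnitude: |H| = 0.8644 (-1.3 dB); phase: φ = -30.2°.

|H| = 0.8644 (-1.3 dB), φ = -30.2°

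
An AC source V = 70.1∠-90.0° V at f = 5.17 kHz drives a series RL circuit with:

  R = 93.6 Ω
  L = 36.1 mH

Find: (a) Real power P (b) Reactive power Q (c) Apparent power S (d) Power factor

Step 1 — Angular frequency: ω = 2π·f = 2π·5170 = 3.248e+04 rad/s.
Step 2 — Component impedances:
  R: Z = R = 93.6 Ω
  L: Z = jωL = j·3.248e+04·0.0361 = 0 + j1173 Ω
Step 3 — Series combination: Z_total = R + L = 93.6 + j1173 Ω = 1176∠85.4° Ω.
Step 4 — Source phasor: V = 70.1∠-90.0° V = 0 - j70.1 V.
Step 5 — Current: I = V / Z = -0.0594 - j0.004741 A = 0.05959∠-175.4° A.
Step 6 — Complex power: S = V·I* = 0.3324 + j4.164 VA.
Step 7 — Real power: P = Re(S) = 0.3324 W.
Step 8 — Reactive power: Q = Im(S) = 4.164 VAR.
Step 9 — Apparent power: |S| = 4.177 VA.
Step 10 — Power factor: PF = P/|S| = 0.07956 (lagging).

(a) P = 0.3324 W  (b) Q = 4.164 VAR  (c) S = 4.177 VA  (d) PF = 0.07956 (lagging)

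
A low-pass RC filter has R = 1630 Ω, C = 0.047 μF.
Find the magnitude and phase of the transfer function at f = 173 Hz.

Step 1 — Angular frequency: ω = 2π·173 = 1087 rad/s.
Step 2 — Transfer function: H(jω) = 1/(1 + jωRC).
Step 3 — Denominator: 1 + jωRC = 1 + j·1087·1630·4.7e-08 = 1 + j0.08327.
Step 4 — H = 0.9931 - j0.0827.
Step 5 — Magnitude: |H| = 0.9966 (-0.0 dB); phase: φ = -4.8°.

|H| = 0.9966 (-0.0 dB), φ = -4.8°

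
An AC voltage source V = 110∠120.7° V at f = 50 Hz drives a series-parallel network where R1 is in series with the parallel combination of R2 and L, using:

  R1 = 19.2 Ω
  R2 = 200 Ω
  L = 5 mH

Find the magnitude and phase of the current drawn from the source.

Step 1 — Angular frequency: ω = 2π·f = 2π·50 = 314.2 rad/s.
Step 2 — Component impedances:
  R1: Z = R = 19.2 Ω
  R2: Z = R = 200 Ω
  L: Z = jωL = j·314.2·0.005 = 0 + j1.571 Ω
Step 3 — Parallel branch: R2 || L = 1/(1/R2 + 1/L) = 0.01234 + j1.571 Ω.
Step 4 — Series with R1: Z_total = R1 + (R2 || L) = 19.21 + j1.571 Ω = 19.28∠4.7° Ω.
Step 5 — Source phasor: V = 110∠120.7° V = -56.16 + j94.58 V.
Step 6 — Ohm's law: I = V / Z_total = (-56.16 + j94.58) / (19.21 + j1.571) = -2.504 + j5.128 A.
Step 7 — Convert to polar: |I| = 5.706 A, ∠I = 116.0°.

I = 5.706∠116.0° A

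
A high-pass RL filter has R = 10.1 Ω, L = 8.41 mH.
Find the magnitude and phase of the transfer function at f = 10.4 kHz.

Step 1 — Angular frequency: ω = 2π·1.04e+04 = 6.535e+04 rad/s.
Step 2 — Transfer function: H(jω) = jωL/(R + jωL).
Step 3 — Numerator jωL = j·549.6; denominator R + jωL = 10.1 + j549.6.
Step 4 — H = 0.9997 + j0.01837.
Step 5 — Magnitude: |H| = 0.9998 (-0.0 dB); phase: φ = 1.1°.

|H| = 0.9998 (-0.0 dB), φ = 1.1°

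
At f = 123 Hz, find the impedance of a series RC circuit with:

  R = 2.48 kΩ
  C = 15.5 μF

Step 1 — Angular frequency: ω = 2π·f = 2π·123 = 772.8 rad/s.
Step 2 — Component impedances:
  R: Z = R = 2480 Ω
  C: Z = 1/(jωC) = -j/(ω·C) = 0 - j83.48 Ω
Step 3 — Series combination: Z_total = R + C = 2480 - j83.48 Ω = 2481∠-1.9° Ω.

Z = 2480 - j83.48 Ω = 2481∠-1.9° Ω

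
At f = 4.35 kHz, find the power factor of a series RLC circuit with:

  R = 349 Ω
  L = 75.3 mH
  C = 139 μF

Step 1 — Angular frequency: ω = 2π·f = 2π·4350 = 2.733e+04 rad/s.
Step 2 — Component impedances:
  R: Z = R = 349 Ω
  L: Z = jωL = j·2.733e+04·0.0753 = 0 + j2058 Ω
  C: Z = 1/(jωC) = -j/(ω·C) = 0 - j0.2632 Ω
Step 3 — Series combination: Z_total = R + L + C = 349 + j2058 Ω = 2087∠80.4° Ω.
Step 4 — Power factor: PF = cos(φ) = Re(Z)/|Z| = 349/2087 = 0.1672.
Step 5 — Type: Im(Z) = 2058 ⇒ lagging (phase φ = 80.4°).

PF = 0.1672 (lagging, φ = 80.4°)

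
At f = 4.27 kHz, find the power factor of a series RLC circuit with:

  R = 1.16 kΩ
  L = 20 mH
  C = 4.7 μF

Step 1 — Angular frequency: ω = 2π·f = 2π·4270 = 2.683e+04 rad/s.
Step 2 — Component impedances:
  R: Z = R = 1160 Ω
  L: Z = jωL = j·2.683e+04·0.02 = 0 + j536.6 Ω
  C: Z = 1/(jωC) = -j/(ω·C) = 0 - j7.93 Ω
Step 3 — Series combination: Z_total = R + L + C = 1160 + j528.7 Ω = 1275∠24.5° Ω.
Step 4 — Power factor: PF = cos(φ) = Re(Z)/|Z| = 1160/1274.78 = 0.91.
Step 5 — Type: Im(Z) = 528.7 ⇒ lagging (phase φ = 24.5°).

PF = 0.91 (lagging, φ = 24.5°)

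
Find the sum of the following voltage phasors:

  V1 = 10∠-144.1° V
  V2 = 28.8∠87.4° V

Step 1 — Convert each phasor to rectangular form:
  V1 = 10·(cos(-144.1°) + j·sin(-144.1°)) = -8.1 - j5.864 V
  V2 = 28.8·(cos(87.4°) + j·sin(87.4°)) = 1.306 + j28.77 V
Step 2 — Sum components: V_total = -6.794 + j22.91 V.
Step 3 — Convert to polar: |V_total| = 23.89 V, ∠V_total = 106.5°.

V_total = 23.89∠106.5° V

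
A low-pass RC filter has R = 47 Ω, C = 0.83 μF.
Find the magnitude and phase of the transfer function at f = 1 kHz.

Step 1 — Angular frequency: ω = 2π·1000 = 6283 rad/s.
Step 2 — Transfer function: H(jω) = 1/(1 + jωRC).
Step 3 — Denominator: 1 + jωRC = 1 + j·6283·47·8.3e-07 = 1 + j0.2451.
Step 4 — H = 0.9433 - j0.2312.
Step 5 — Magnitude: |H| = 0.9713 (-0.3 dB); phase: φ = -13.8°.

|H| = 0.9713 (-0.3 dB), φ = -13.8°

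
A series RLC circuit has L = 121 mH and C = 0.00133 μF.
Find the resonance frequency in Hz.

Step 1 — Resonance condition Im(Z)=0 gives ω₀ = 1/√(LC).
Step 2 — ω₀ = 1/√(0.121·1.33e-09) = 7.883e+04 rad/s.
Step 3 — f₀ = ω₀/(2π) = 1.255e+04 Hz.

f₀ = 1.255e+04 Hz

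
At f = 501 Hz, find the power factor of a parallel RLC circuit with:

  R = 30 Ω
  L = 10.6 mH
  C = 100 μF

Step 1 — Angular frequency: ω = 2π·f = 2π·501 = 3148 rad/s.
Step 2 — Component impedances:
  R: Z = R = 30 Ω
  L: Z = jωL = j·3148·0.0106 = 0 + j33.37 Ω
  C: Z = 1/(jωC) = -j/(ω·C) = 0 - j3.177 Ω
Step 3 — Parallel combination: 1/Z_total = 1/R + 1/L + 1/C; Z_total = 0.4054 - j3.464 Ω = 3.487∠-83.3° Ω.
Step 4 — Power factor: PF = cos(φ) = Re(Z)/|Z| = 0.40535/3.4872 = 0.1162.
Step 5 — Type: Im(Z) = -3.464 ⇒ leading (phase φ = -83.3°).

PF = 0.1162 (leading, φ = -83.3°)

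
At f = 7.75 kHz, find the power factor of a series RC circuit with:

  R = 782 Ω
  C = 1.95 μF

Step 1 — Angular frequency: ω = 2π·f = 2π·7750 = 4.869e+04 rad/s.
Step 2 — Component impedances:
  R: Z = R = 782 Ω
  C: Z = 1/(jωC) = -j/(ω·C) = 0 - j10.53 Ω
Step 3 — Series combination: Z_total = R + C = 782 - j10.53 Ω = 782.1∠-0.8° Ω.
Step 4 — Power factor: PF = cos(φ) = Re(Z)/|Z| = 782/782.1 = 0.9999.
Step 5 — Type: Im(Z) = -10.53 ⇒ leading (phase φ = -0.8°).

PF = 0.9999 (leading, φ = -0.8°)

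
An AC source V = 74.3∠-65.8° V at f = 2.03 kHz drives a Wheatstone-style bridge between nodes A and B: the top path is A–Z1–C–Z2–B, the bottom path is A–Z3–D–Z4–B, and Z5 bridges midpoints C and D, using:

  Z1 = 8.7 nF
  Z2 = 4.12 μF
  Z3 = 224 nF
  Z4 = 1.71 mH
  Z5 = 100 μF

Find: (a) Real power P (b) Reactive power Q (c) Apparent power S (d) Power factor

Step 1 — Angular frequency: ω = 2π·f = 2π·2030 = 1.275e+04 rad/s.
Step 2 — Component impedances:
  Z1: Z = 1/(jωC) = -j/(ω·C) = 0 - j9012 Ω
  Z2: Z = 1/(jωC) = -j/(ω·C) = 0 - j19.03 Ω
  Z3: Z = 1/(jωC) = -j/(ω·C) = 0 - j350 Ω
  Z4: Z = jωL = j·1.275e+04·0.00171 = 0 + j21.81 Ω
  Z5: Z = 1/(jωC) = -j/(ω·C) = 0 - j0.784 Ω
Step 3 — Bridge requires nodal analysis (the Z5 bridge couples midpoints C and D, so the two paths cannot be reduced to a simple series/parallel combination). Setting node B to ground and injecting 1 A at node A, the 3-node admittance system at A, C, D solves to V_A = Z_AB = 0 - j552.6 Ω = 552.6∠-90.0° Ω.
Step 4 — Source phasor: V = 74.3∠-65.8° V = 30.46 - j67.77 V.
Step 5 — Current: I = V / Z = 0.1226 + j0.05511 A = 0.1344∠24.2° A.
Step 6 — Complex power: S = V·I* = 0 - j9.989 VA.
Step 7 — Real power: P = Re(S) = 0 W.
Step 8 — Reactive power: Q = Im(S) = -9.989 VAR.
Step 9 — Apparent power: |S| = 9.989 VA.
Step 10 — Power factor: PF = P/|S| = 0 (leading).

(a) P = 0 W  (b) Q = -9.989 VAR  (c) S = 9.989 VA  (d) PF = 0 (leading)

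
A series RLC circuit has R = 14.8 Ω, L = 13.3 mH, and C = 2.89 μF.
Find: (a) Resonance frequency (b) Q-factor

Step 1 — Resonance condition Im(Z)=0 gives ω₀ = 1/√(LC).
Step 2 — ω₀ = 1/√(0.0133·2.89e-06) = 5101 rad/s.
Step 3 — f₀ = ω₀/(2π) = 811.8 Hz.
Step 4 — Series Q: Q = ω₀L/R = 5101·0.0133/14.8 = 4.584.

(a) f₀ = 811.8 Hz  (b) Q = 4.584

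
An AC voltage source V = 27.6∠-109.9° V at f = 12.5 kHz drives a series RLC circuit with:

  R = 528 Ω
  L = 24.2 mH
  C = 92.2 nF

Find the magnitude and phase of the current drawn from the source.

Step 1 — Angular frequency: ω = 2π·f = 2π·1.25e+04 = 7.854e+04 rad/s.
Step 2 — Component impedances:
  R: Z = R = 528 Ω
  L: Z = jωL = j·7.854e+04·0.0242 = 0 + j1901 Ω
  C: Z = 1/(jωC) = -j/(ω·C) = 0 - j138.1 Ω
Step 3 — Series combination: Z_total = R + L + C = 528 + j1763 Ω = 1840∠73.3° Ω.
Step 4 — Source phasor: V = 27.6∠-109.9° V = -9.394 - j25.95 V.
Step 5 — Ohm's law: I = V / Z_total = (-9.394 - j25.95) / (528 + j1763) = -0.01498 + j0.0008435 A.
Step 6 — Convert to polar: |I| = 0.015 A, ∠I = 176.8°.

I = 0.015∠176.8° A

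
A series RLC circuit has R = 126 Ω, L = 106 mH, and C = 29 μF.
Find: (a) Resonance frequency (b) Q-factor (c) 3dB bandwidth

Step 1 — Resonance: ω₀ = 1/√(LC) = 1/√(0.106·2.9e-05) = 570.4 rad/s.
Step 2 — f₀ = ω₀/(2π) = 90.78 Hz.
Step 3 — Series Q: Q = ω₀L/R = 570.4·0.106/126 = 0.4798.
Step 4 — Bandwidth: Δω = ω₀/Q = 1189 rad/s; BW = Δω/(2π) = 189.2 Hz.

(a) f₀ = 90.78 Hz  (b) Q = 0.4798  (c) BW = 189.2 Hz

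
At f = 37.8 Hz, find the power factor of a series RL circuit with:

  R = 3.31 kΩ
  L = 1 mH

Step 1 — Angular frequency: ω = 2π·f = 2π·37.8 = 237.5 rad/s.
Step 2 — Component impedances:
  R: Z = R = 3310 Ω
  L: Z = jωL = j·237.5·0.001 = 0 + j0.2375 Ω
Step 3 — Series combination: Z_total = R + L = 3310 + j0.2375 Ω = 3310∠0.0° Ω.
Step 4 — Power factor: PF = cos(φ) = Re(Z)/|Z| = 3310/3310 = 1.
Step 5 — Type: Im(Z) = 0.2375 ⇒ lagging (phase φ = 0.0°).

PF = 1 (lagging, φ = 0.0°)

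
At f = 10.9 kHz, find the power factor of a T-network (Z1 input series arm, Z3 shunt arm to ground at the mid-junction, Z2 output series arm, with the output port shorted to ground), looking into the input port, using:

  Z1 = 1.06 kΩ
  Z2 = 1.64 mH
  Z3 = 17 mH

Step 1 — Angular frequency: ω = 2π·f = 2π·1.09e+04 = 6.849e+04 rad/s.
Step 2 — Component impedances:
  Z1: Z = R = 1060 Ω
  Z2: Z = jωL = j·6.849e+04·0.00164 = 0 + j112.3 Ω
  Z3: Z = jωL = j·6.849e+04·0.017 = 0 + j1164 Ω
Step 3 — With the output port shorted to ground, the output series arm Z2 runs from the junction to ground; the shunt arm Z3 also runs from the junction to ground. They appear in parallel: Z3 || Z2 = 0 + j102.4 Ω.
Step 4 — Series with input arm Z1: Z_in = Z1 + (Z3 || Z2) = 1060 + j102.4 Ω = 1065∠5.5° Ω.
Step 5 — Power factor: PF = cos(φ) = Re(Z)/|Z| = 1060/1064.9 = 0.9954.
Step 6 — Type: Im(Z) = 102.4 ⇒ lagging (phase φ = 5.5°).

PF = 0.9954 (lagging, φ = 5.5°)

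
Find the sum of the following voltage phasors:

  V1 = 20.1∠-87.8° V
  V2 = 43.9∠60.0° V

Step 1 — Convert each phasor to rectangular form:
  V1 = 20.1·(cos(-87.8°) + j·sin(-87.8°)) = 0.7716 - j20.09 V
  V2 = 43.9·(cos(60.0°) + j·sin(60.0°)) = 21.95 + j38.02 V
Step 2 — Sum components: V_total = 22.72 + j17.93 V.
Step 3 — Convert to polar: |V_total| = 28.95 V, ∠V_total = 38.3°.

V_total = 28.95∠38.3° V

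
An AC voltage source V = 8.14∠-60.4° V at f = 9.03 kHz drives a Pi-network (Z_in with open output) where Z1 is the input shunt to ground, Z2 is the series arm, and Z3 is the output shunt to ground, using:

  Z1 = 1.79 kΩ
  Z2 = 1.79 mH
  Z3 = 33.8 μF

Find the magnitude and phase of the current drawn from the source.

Step 1 — Angular frequency: ω = 2π·f = 2π·9030 = 5.674e+04 rad/s.
Step 2 — Component impedances:
  Z1: Z = R = 1790 Ω
  Z2: Z = jωL = j·5.674e+04·0.00179 = 0 + j101.6 Ω
  Z3: Z = 1/(jωC) = -j/(ω·C) = 0 - j0.5215 Ω
Step 3 — With open output, the series arm Z2 and the output shunt Z3 appear in series to ground: Z2 + Z3 = 0 + j101 Ω.
Step 4 — Parallel with input shunt Z1: Z_in = Z1 || (Z2 + Z3) = 5.685 + j100.7 Ω = 100.9∠86.8° Ω.
Step 5 — Source phasor: V = 8.14∠-60.4° V = 4.021 - j7.078 V.
Step 6 — Ohm's law: I = V / Z_total = (4.021 - j7.078) / (5.685 + j100.7) = -0.0678 - j0.04375 A.
Step 7 — Convert to polar: |I| = 0.08069 A, ∠I = -147.2°.

I = 0.08069∠-147.2° A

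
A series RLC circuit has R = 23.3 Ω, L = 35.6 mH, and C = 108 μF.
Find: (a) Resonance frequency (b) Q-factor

Step 1 — Resonance condition Im(Z)=0 gives ω₀ = 1/√(LC).
Step 2 — ω₀ = 1/√(0.0356·0.000108) = 510 rad/s.
Step 3 — f₀ = ω₀/(2π) = 81.17 Hz.
Step 4 — Series Q: Q = ω₀L/R = 510·0.0356/23.3 = 0.7792.

(a) f₀ = 81.17 Hz  (b) Q = 0.7792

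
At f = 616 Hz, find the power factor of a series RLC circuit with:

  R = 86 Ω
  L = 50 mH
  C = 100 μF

Step 1 — Angular frequency: ω = 2π·f = 2π·616 = 3870 rad/s.
Step 2 — Component impedances:
  R: Z = R = 86 Ω
  L: Z = jωL = j·3870·0.05 = 0 + j193.5 Ω
  C: Z = 1/(jωC) = -j/(ω·C) = 0 - j2.584 Ω
Step 3 — Series combination: Z_total = R + L + C = 86 + j190.9 Ω = 209.4∠65.8° Ω.
Step 4 — Power factor: PF = cos(φ) = Re(Z)/|Z| = 86/209.4 = 0.4107.
Step 5 — Type: Im(Z) = 190.9 ⇒ lagging (phase φ = 65.8°).

PF = 0.4107 (lagging, φ = 65.8°)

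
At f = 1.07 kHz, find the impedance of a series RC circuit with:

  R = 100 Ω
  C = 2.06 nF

Step 1 — Angular frequency: ω = 2π·f = 2π·1070 = 6723 rad/s.
Step 2 — Component impedances:
  R: Z = R = 100 Ω
  C: Z = 1/(jωC) = -j/(ω·C) = 0 - j7.221e+04 Ω
Step 3 — Series combination: Z_total = R + C = 100 - j7.221e+04 Ω = 7.221e+04∠-89.9° Ω.

Z = 100 - j7.221e+04 Ω = 7.221e+04∠-89.9° Ω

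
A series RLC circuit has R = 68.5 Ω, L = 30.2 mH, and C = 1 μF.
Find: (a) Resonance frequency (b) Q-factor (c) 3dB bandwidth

Step 1 — Resonance: ω₀ = 1/√(LC) = 1/√(0.0302·1e-06) = 5754 rad/s.
Step 2 — f₀ = ω₀/(2π) = 915.8 Hz.
Step 3 — Series Q: Q = ω₀L/R = 5754·0.0302/68.5 = 2.537.
Step 4 — Bandwidth: Δω = ω₀/Q = 2268 rad/s; BW = Δω/(2π) = 361 Hz.

(a) f₀ = 915.8 Hz  (b) Q = 2.537  (c) BW = 361 Hz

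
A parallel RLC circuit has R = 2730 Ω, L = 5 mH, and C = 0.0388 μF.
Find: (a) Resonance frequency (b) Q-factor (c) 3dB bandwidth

Step 1 — Resonance: ω₀ = 1/√(LC) = 1/√(0.005·3.88e-08) = 7.18e+04 rad/s.
Step 2 — f₀ = ω₀/(2π) = 1.143e+04 Hz.
Step 3 — Parallel Q: Q = R/(ω₀L) = 2730/(7.18e+04·0.005) = 7.605.
Step 4 — Bandwidth: Δω = ω₀/Q = 9441 rad/s; BW = Δω/(2π) = 1503 Hz.

(a) f₀ = 1.143e+04 Hz  (b) Q = 7.605  (c) BW = 1503 Hz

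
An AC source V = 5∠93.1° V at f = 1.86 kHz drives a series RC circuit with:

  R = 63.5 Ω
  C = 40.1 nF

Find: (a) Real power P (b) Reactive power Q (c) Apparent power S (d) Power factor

Step 1 — Angular frequency: ω = 2π·f = 2π·1860 = 1.169e+04 rad/s.
Step 2 — Component impedances:
  R: Z = R = 63.5 Ω
  C: Z = 1/(jωC) = -j/(ω·C) = 0 - j2134 Ω
Step 3 — Series combination: Z_total = R + C = 63.5 - j2134 Ω = 2135∠-88.3° Ω.
Step 4 — Source phasor: V = 5∠93.1° V = -0.2704 + j4.993 V.
Step 5 — Current: I = V / Z = -0.002341 - j5.704e-05 A = 0.002342∠-178.6° A.
Step 6 — Complex power: S = V·I* = 0.0003483 - j0.01171 VA.
Step 7 — Real power: P = Re(S) = 0.0003483 W.
Step 8 — Reactive power: Q = Im(S) = -0.01171 VAR.
Step 9 — Apparent power: |S| = 0.01171 VA.
Step 10 — Power factor: PF = P/|S| = 0.02975 (leading).

(a) P = 0.0003483 W  (b) Q = -0.01171 VAR  (c) S = 0.01171 VA  (d) PF = 0.02975 (leading)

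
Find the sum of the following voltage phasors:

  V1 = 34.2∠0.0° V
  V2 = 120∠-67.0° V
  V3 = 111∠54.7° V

Step 1 — Convert each phasor to rectangular form:
  V1 = 34.2·(cos(0.0°) + j·sin(0.0°)) = 34.2 V
  V2 = 120·(cos(-67.0°) + j·sin(-67.0°)) = 46.89 - j110.5 V
  V3 = 111·(cos(54.7°) + j·sin(54.7°)) = 64.14 + j90.59 V
Step 2 — Sum components: V_total = 145.2 - j19.87 V.
Step 3 — Convert to polar: |V_total| = 146.6 V, ∠V_total = -7.8°.

V_total = 146.6∠-7.8° V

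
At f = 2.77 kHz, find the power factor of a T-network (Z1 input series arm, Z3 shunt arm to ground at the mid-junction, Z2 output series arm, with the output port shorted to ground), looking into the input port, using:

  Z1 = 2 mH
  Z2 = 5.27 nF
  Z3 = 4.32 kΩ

Step 1 — Angular frequency: ω = 2π·f = 2π·2770 = 1.74e+04 rad/s.
Step 2 — Component impedances:
  Z1: Z = jωL = j·1.74e+04·0.002 = 0 + j34.81 Ω
  Z2: Z = 1/(jωC) = -j/(ω·C) = 0 - j1.09e+04 Ω
  Z3: Z = R = 4320 Ω
Step 3 — With the output port shorted to ground, the output series arm Z2 runs from the junction to ground; the shunt arm Z3 also runs from the junction to ground. They appear in parallel: Z3 || Z2 = 3734 - j1479 Ω.
Step 4 — Series with input arm Z1: Z_in = Z1 + (Z3 || Z2) = 3734 - j1445 Ω = 4004∠-21.2° Ω.
Step 5 — Power factor: PF = cos(φ) = Re(Z)/|Z| = 3734/4004 = 0.9326.
Step 6 — Type: Im(Z) = -1445 ⇒ leading (phase φ = -21.2°).

PF = 0.9326 (leading, φ = -21.2°)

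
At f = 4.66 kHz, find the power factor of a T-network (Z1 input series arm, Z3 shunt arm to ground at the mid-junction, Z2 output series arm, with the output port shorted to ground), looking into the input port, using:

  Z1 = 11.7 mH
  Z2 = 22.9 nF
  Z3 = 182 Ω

Step 1 — Angular frequency: ω = 2π·f = 2π·4660 = 2.928e+04 rad/s.
Step 2 — Component impedances:
  Z1: Z = jωL = j·2.928e+04·0.0117 = 0 + j342.6 Ω
  Z2: Z = 1/(jωC) = -j/(ω·C) = 0 - j1491 Ω
  Z3: Z = R = 182 Ω
Step 3 — With the output port shorted to ground, the output series arm Z2 runs from the junction to ground; the shunt arm Z3 also runs from the junction to ground. They appear in parallel: Z3 || Z2 = 179.3 - j21.88 Ω.
Step 4 — Series with input arm Z1: Z_in = Z1 + (Z3 || Z2) = 179.3 + j320.7 Ω = 367.4∠60.8° Ω.
Step 5 — Power factor: PF = cos(φ) = Re(Z)/|Z| = 179.33/367.42 = 0.4881.
Step 6 — Type: Im(Z) = 320.7 ⇒ lagging (phase φ = 60.8°).

PF = 0.4881 (lagging, φ = 60.8°)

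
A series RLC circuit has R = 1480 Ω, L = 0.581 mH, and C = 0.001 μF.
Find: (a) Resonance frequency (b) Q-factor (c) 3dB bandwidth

Step 1 — Resonance: ω₀ = 1/√(LC) = 1/√(0.000581·1e-09) = 1.312e+06 rad/s.
Step 2 — f₀ = ω₀/(2π) = 2.088e+05 Hz.
Step 3 — Series Q: Q = ω₀L/R = 1.312e+06·0.000581/1480 = 0.515.
Step 4 — Bandwidth: Δω = ω₀/Q = 2.547e+06 rad/s; BW = Δω/(2π) = 4.054e+05 Hz.

(a) f₀ = 2.088e+05 Hz  (b) Q = 0.515  (c) BW = 4.054e+05 Hz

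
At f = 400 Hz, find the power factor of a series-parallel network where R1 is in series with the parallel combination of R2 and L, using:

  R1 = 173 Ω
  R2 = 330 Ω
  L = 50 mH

Step 1 — Angular frequency: ω = 2π·f = 2π·400 = 2513 rad/s.
Step 2 — Component impedances:
  R1: Z = R = 173 Ω
  R2: Z = R = 330 Ω
  L: Z = jωL = j·2513·0.05 = 0 + j125.7 Ω
Step 3 — Parallel branch: R2 || L = 1/(1/R2 + 1/L) = 41.79 + j109.7 Ω.
Step 4 — Series with R1: Z_total = R1 + (R2 || L) = 214.8 + j109.7 Ω = 241.2∠27.1° Ω.
Step 5 — Power factor: PF = cos(φ) = Re(Z)/|Z| = 214.8/241.2 = 0.8905.
Step 6 — Type: Im(Z) = 109.7 ⇒ lagging (phase φ = 27.1°).

PF = 0.8905 (lagging, φ = 27.1°)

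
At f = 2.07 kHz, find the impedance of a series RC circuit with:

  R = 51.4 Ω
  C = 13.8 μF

Step 1 — Angular frequency: ω = 2π·f = 2π·2070 = 1.301e+04 rad/s.
Step 2 — Component impedances:
  R: Z = R = 51.4 Ω
  C: Z = 1/(jωC) = -j/(ω·C) = 0 - j5.571 Ω
Step 3 — Series combination: Z_total = R + C = 51.4 - j5.571 Ω = 51.7∠-6.2° Ω.

Z = 51.4 - j5.571 Ω = 51.7∠-6.2° Ω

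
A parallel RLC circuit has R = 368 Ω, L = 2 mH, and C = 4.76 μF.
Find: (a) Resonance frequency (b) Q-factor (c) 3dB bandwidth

Step 1 — Resonance: ω₀ = 1/√(LC) = 1/√(0.002·4.76e-06) = 1.025e+04 rad/s.
Step 2 — f₀ = ω₀/(2π) = 1631 Hz.
Step 3 — Parallel Q: Q = R/(ω₀L) = 368/(1.025e+04·0.002) = 17.95.
Step 4 — Bandwidth: Δω = ω₀/Q = 570.9 rad/s; BW = Δω/(2π) = 90.86 Hz.

(a) f₀ = 1631 Hz  (b) Q = 17.95  (c) BW = 90.86 Hz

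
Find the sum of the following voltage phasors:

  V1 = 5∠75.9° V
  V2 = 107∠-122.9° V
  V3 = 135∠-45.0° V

Step 1 — Convert each phasor to rectangular form:
  V1 = 5·(cos(75.9°) + j·sin(75.9°)) = 1.218 + j4.849 V
  V2 = 107·(cos(-122.9°) + j·sin(-122.9°)) = -58.12 - j89.84 V
  V3 = 135·(cos(-45.0°) + j·sin(-45.0°)) = 95.46 - j95.46 V
Step 2 — Sum components: V_total = 38.56 - j180.4 V.
Step 3 — Convert to polar: |V_total| = 184.5 V, ∠V_total = -77.9°.

V_total = 184.5∠-77.9° V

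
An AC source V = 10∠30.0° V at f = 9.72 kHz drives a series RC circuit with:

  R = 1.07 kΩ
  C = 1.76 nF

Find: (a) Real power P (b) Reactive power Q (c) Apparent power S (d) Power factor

Step 1 — Angular frequency: ω = 2π·f = 2π·9720 = 6.107e+04 rad/s.
Step 2 — Component impedances:
  R: Z = R = 1070 Ω
  C: Z = 1/(jωC) = -j/(ω·C) = 0 - j9303 Ω
Step 3 — Series combination: Z_total = R + C = 1070 - j9303 Ω = 9365∠-83.4° Ω.
Step 4 — Source phasor: V = 10∠30.0° V = 8.66 + j5 V.
Step 5 — Current: I = V / Z = -0.0004248 + j0.0009797 A = 0.001068∠113.4° A.
Step 6 — Complex power: S = V·I* = 0.00122 - j0.01061 VA.
Step 7 — Real power: P = Re(S) = 0.00122 W.
Step 8 — Reactive power: Q = Im(S) = -0.01061 VAR.
Step 9 — Apparent power: |S| = 0.01068 VA.
Step 10 — Power factor: PF = P/|S| = 0.1143 (leading).

(a) P = 0.00122 W  (b) Q = -0.01061 VAR  (c) S = 0.01068 VA  (d) PF = 0.1143 (leading)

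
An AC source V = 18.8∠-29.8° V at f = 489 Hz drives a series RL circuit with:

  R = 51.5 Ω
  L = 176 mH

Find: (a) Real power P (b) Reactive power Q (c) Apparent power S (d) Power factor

Step 1 — Angular frequency: ω = 2π·f = 2π·489 = 3072 rad/s.
Step 2 — Component impedances:
  R: Z = R = 51.5 Ω
  L: Z = jωL = j·3072·0.176 = 0 + j540.8 Ω
Step 3 — Series combination: Z_total = R + L = 51.5 + j540.8 Ω = 543.2∠84.6° Ω.
Step 4 — Source phasor: V = 18.8∠-29.8° V = 16.31 - j9.343 V.
Step 5 — Current: I = V / Z = -0.01428 - j0.03153 A = 0.03461∠-114.4° A.
Step 6 — Complex power: S = V·I* = 0.06169 + j0.6477 VA.
Step 7 — Real power: P = Re(S) = 0.06169 W.
Step 8 — Reactive power: Q = Im(S) = 0.6477 VAR.
Step 9 — Apparent power: |S| = 0.6507 VA.
Step 10 — Power factor: PF = P/|S| = 0.09481 (lagging).

(a) P = 0.06169 W  (b) Q = 0.6477 VAR  (c) S = 0.6507 VA  (d) PF = 0.09481 (lagging)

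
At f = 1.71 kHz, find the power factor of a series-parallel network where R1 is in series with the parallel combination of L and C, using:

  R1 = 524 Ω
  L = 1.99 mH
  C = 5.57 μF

Step 1 — Angular frequency: ω = 2π·f = 2π·1710 = 1.074e+04 rad/s.
Step 2 — Component impedances:
  R1: Z = R = 524 Ω
  L: Z = jωL = j·1.074e+04·0.00199 = 0 + j21.38 Ω
  C: Z = 1/(jωC) = -j/(ω·C) = 0 - j16.71 Ω
Step 3 — Parallel branch: L || C = 1/(1/L + 1/C) = 0 - j76.48 Ω.
Step 4 — Series with R1: Z_total = R1 + (L || C) = 524 - j76.48 Ω = 529.6∠-8.3° Ω.
Step 5 — Power factor: PF = cos(φ) = Re(Z)/|Z| = 524/529.55 = 0.9895.
Step 6 — Type: Im(Z) = -76.48 ⇒ leading (phase φ = -8.3°).

PF = 0.9895 (leading, φ = -8.3°)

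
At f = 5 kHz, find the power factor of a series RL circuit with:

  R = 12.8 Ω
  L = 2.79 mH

Step 1 — Angular frequency: ω = 2π·f = 2π·5000 = 3.142e+04 rad/s.
Step 2 — Component impedances:
  R: Z = R = 12.8 Ω
  L: Z = jωL = j·3.142e+04·0.00279 = 0 + j87.65 Ω
Step 3 — Series combination: Z_total = R + L = 12.8 + j87.65 Ω = 88.58∠81.7° Ω.
Step 4 — Power factor: PF = cos(φ) = Re(Z)/|Z| = 12.8/88.58 = 0.1445.
Step 5 — Type: Im(Z) = 87.65 ⇒ lagging (phase φ = 81.7°).

PF = 0.1445 (lagging, φ = 81.7°)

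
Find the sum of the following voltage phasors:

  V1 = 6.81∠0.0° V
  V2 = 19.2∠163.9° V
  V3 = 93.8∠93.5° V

Step 1 — Convert each phasor to rectangular form:
  V1 = 6.81·(cos(0.0°) + j·sin(0.0°)) = 6.81 V
  V2 = 19.2·(cos(163.9°) + j·sin(163.9°)) = -18.45 + j5.324 V
  V3 = 93.8·(cos(93.5°) + j·sin(93.5°)) = -5.726 + j93.63 V
Step 2 — Sum components: V_total = -17.36 + j98.95 V.
Step 3 — Convert to polar: |V_total| = 100.5 V, ∠V_total = 100.0°.

V_total = 100.5∠100.0° V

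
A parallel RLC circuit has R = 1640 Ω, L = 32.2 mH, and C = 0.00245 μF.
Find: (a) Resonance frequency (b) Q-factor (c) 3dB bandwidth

Step 1 — Resonance: ω₀ = 1/√(LC) = 1/√(0.0322·2.45e-09) = 1.126e+05 rad/s.
Step 2 — f₀ = ω₀/(2π) = 1.792e+04 Hz.
Step 3 — Parallel Q: Q = R/(ω₀L) = 1640/(1.126e+05·0.0322) = 0.4524.
Step 4 — Bandwidth: Δω = ω₀/Q = 2.489e+05 rad/s; BW = Δω/(2π) = 3.961e+04 Hz.

(a) f₀ = 1.792e+04 Hz  (b) Q = 0.4524  (c) BW = 3.961e+04 Hz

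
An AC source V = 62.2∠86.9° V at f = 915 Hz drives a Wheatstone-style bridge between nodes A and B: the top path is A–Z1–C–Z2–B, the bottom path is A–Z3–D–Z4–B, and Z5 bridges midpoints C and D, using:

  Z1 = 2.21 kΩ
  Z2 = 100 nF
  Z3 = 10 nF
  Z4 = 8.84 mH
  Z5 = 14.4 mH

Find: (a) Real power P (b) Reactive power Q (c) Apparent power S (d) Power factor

Step 1 — Angular frequency: ω = 2π·f = 2π·915 = 5749 rad/s.
Step 2 — Component impedances:
  Z1: Z = R = 2210 Ω
  Z2: Z = 1/(jωC) = -j/(ω·C) = 0 - j1739 Ω
  Z3: Z = 1/(jωC) = -j/(ω·C) = 0 - j1.739e+04 Ω
  Z4: Z = jωL = j·5749·0.00884 = 0 + j50.82 Ω
  Z5: Z = jωL = j·5749·0.0144 = 0 + j82.79 Ω
Step 3 — Bridge requires nodal analysis (the Z5 bridge couples midpoints C and D, so the two paths cannot be reduced to a simple series/parallel combination). Setting node B to ground and injecting 1 A at node A, the 3-node admittance system at A, C, D solves to V_A = Z_AB = 2197 - j135.4 Ω = 2201∠-3.5° Ω.
Step 4 — Source phasor: V = 62.2∠86.9° V = 3.364 + j62.11 V.
Step 5 — Current: I = V / Z = -0.0002099 + j0.02826 A = 0.02826∠90.4° A.
Step 6 — Complex power: S = V·I* = 1.754 - j0.1081 VA.
Step 7 — Real power: P = Re(S) = 1.754 W.
Step 8 — Reactive power: Q = Im(S) = -0.1081 VAR.
Step 9 — Apparent power: |S| = 1.758 VA.
Step 10 — Power factor: PF = P/|S| = 0.9981 (leading).

(a) P = 1.754 W  (b) Q = -0.1081 VAR  (c) S = 1.758 VA  (d) PF = 0.9981 (leading)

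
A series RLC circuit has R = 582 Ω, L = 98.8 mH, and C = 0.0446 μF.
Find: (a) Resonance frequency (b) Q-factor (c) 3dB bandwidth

Step 1 — Resonance condition Im(Z)=0 gives ω₀ = 1/√(LC).
Step 2 — ω₀ = 1/√(0.0988·4.46e-08) = 1.506e+04 rad/s.
Step 3 — f₀ = ω₀/(2π) = 2398 Hz.
Step 4 — Series Q: Q = ω₀L/R = 1.506e+04·0.0988/582 = 2.557.
Step 5 — 3dB bandwidth: Δω = ω₀/Q = 5891 rad/s; BW = Δω/(2π) = 937.5 Hz.

(a) f₀ = 2398 Hz  (b) Q = 2.557  (c) BW = 937.5 Hz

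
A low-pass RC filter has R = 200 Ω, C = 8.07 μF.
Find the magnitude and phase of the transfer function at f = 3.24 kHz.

Step 1 — Angular frequency: ω = 2π·3240 = 2.036e+04 rad/s.
Step 2 — Transfer function: H(jω) = 1/(1 + jωRC).
Step 3 — Denominator: 1 + jωRC = 1 + j·2.036e+04·200·8.07e-06 = 1 + j32.86.
Step 4 — H = 0.0009254 - j0.03041.
Step 5 — Magnitude: |H| = 0.03042 (-30.3 dB); phase: φ = -88.3°.

|H| = 0.03042 (-30.3 dB), φ = -88.3°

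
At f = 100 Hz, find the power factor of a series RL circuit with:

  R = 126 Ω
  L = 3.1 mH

Step 1 — Angular frequency: ω = 2π·f = 2π·100 = 628.3 rad/s.
Step 2 — Component impedances:
  R: Z = R = 126 Ω
  L: Z = jωL = j·628.3·0.0031 = 0 + j1.948 Ω
Step 3 — Series combination: Z_total = R + L = 126 + j1.948 Ω = 126∠0.9° Ω.
Step 4 — Power factor: PF = cos(φ) = Re(Z)/|Z| = 126/126.015 = 0.9999.
Step 5 — Type: Im(Z) = 1.948 ⇒ lagging (phase φ = 0.9°).

PF = 0.9999 (lagging, φ = 0.9°)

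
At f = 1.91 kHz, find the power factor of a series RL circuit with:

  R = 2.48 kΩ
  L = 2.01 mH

Step 1 — Angular frequency: ω = 2π·f = 2π·1910 = 1.2e+04 rad/s.
Step 2 — Component impedances:
  R: Z = R = 2480 Ω
  L: Z = jωL = j·1.2e+04·0.00201 = 0 + j24.12 Ω
Step 3 — Series combination: Z_total = R + L = 2480 + j24.12 Ω = 2480∠0.6° Ω.
Step 4 — Power factor: PF = cos(φ) = Re(Z)/|Z| = 2480/2480 = 1.
Step 5 — Type: Im(Z) = 24.12 ⇒ lagging (phase φ = 0.6°).

PF = 1 (lagging, φ = 0.6°)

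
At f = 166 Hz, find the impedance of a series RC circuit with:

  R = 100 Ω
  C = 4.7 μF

Step 1 — Angular frequency: ω = 2π·f = 2π·166 = 1043 rad/s.
Step 2 — Component impedances:
  R: Z = R = 100 Ω
  C: Z = 1/(jωC) = -j/(ω·C) = 0 - j204 Ω
Step 3 — Series combination: Z_total = R + C = 100 - j204 Ω = 227.2∠-63.9° Ω.

Z = 100 - j204 Ω = 227.2∠-63.9° Ω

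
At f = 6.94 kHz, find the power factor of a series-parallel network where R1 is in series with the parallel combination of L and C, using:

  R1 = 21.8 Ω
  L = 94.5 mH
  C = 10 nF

Step 1 — Angular frequency: ω = 2π·f = 2π·6940 = 4.361e+04 rad/s.
Step 2 — Component impedances:
  R1: Z = R = 21.8 Ω
  L: Z = jωL = j·4.361e+04·0.0945 = 0 + j4121 Ω
  C: Z = 1/(jωC) = -j/(ω·C) = 0 - j2293 Ω
Step 3 — Parallel branch: L || C = 1/(1/L + 1/C) = 0 - j5171 Ω.
Step 4 — Series with R1: Z_total = R1 + (L || C) = 21.8 - j5171 Ω = 5171∠-89.8° Ω.
Step 5 — Power factor: PF = cos(φ) = Re(Z)/|Z| = 21.8/5171 = 0.004216.
Step 6 — Type: Im(Z) = -5171 ⇒ leading (phase φ = -89.8°).

PF = 0.004216 (leading, φ = -89.8°)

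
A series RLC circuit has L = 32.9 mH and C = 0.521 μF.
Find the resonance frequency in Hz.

Step 1 — Resonance condition Im(Z)=0 gives ω₀ = 1/√(LC).
Step 2 — ω₀ = 1/√(0.0329·5.21e-07) = 7638 rad/s.
Step 3 — f₀ = ω₀/(2π) = 1216 Hz.

f₀ = 1216 Hz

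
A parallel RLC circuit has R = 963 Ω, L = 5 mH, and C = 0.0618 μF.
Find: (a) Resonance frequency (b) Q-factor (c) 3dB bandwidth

Step 1 — Resonance: ω₀ = 1/√(LC) = 1/√(0.005·6.18e-08) = 5.689e+04 rad/s.
Step 2 — f₀ = ω₀/(2π) = 9054 Hz.
Step 3 — Parallel Q: Q = R/(ω₀L) = 963/(5.689e+04·0.005) = 3.386.
Step 4 — Bandwidth: Δω = ω₀/Q = 1.68e+04 rad/s; BW = Δω/(2π) = 2674 Hz.

(a) f₀ = 9054 Hz  (b) Q = 3.386  (c) BW = 2674 Hz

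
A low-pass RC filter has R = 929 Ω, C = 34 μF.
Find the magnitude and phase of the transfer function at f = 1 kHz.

Step 1 — Angular frequency: ω = 2π·1000 = 6283 rad/s.
Step 2 — Transfer function: H(jω) = 1/(1 + jωRC).
Step 3 — Denominator: 1 + jωRC = 1 + j·6283·929·3.4e-05 = 1 + j198.5.
Step 4 — H = 2.539e-05 - j0.005039.
Step 5 — Magnitude: |H| = 0.005039 (-46.0 dB); phase: φ = -89.7°.

|H| = 0.005039 (-46.0 dB), φ = -89.7°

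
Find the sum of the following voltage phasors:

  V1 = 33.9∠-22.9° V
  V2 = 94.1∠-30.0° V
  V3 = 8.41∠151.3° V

Step 1 — Convert each phasor to rectangular form:
  V1 = 33.9·(cos(-22.9°) + j·sin(-22.9°)) = 31.23 - j13.19 V
  V2 = 94.1·(cos(-30.0°) + j·sin(-30.0°)) = 81.49 - j47.05 V
  V3 = 8.41·(cos(151.3°) + j·sin(151.3°)) = -7.377 + j4.039 V
Step 2 — Sum components: V_total = 105.3 - j56.2 V.
Step 3 — Convert to polar: |V_total| = 119.4 V, ∠V_total = -28.1°.

V_total = 119.4∠-28.1° V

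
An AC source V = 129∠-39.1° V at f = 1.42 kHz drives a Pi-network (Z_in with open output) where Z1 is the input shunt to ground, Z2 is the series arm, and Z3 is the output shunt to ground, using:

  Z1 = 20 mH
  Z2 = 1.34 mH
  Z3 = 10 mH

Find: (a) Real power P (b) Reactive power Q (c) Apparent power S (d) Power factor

Step 1 — Angular frequency: ω = 2π·f = 2π·1420 = 8922 rad/s.
Step 2 — Component impedances:
  Z1: Z = jωL = j·8922·0.02 = 0 + j178.4 Ω
  Z2: Z = jωL = j·8922·0.00134 = 0 + j11.96 Ω
  Z3: Z = jωL = j·8922·0.01 = 0 + j89.22 Ω
Step 3 — With open output, the series arm Z2 and the output shunt Z3 appear in series to ground: Z2 + Z3 = 0 + j101.2 Ω.
Step 4 — Parallel with input shunt Z1: Z_in = Z1 || (Z2 + Z3) = 0 + j64.57 Ω = 64.57∠90.0° Ω.
Step 5 — Source phasor: V = 129∠-39.1° V = 100.1 - j81.36 V.
Step 6 — Current: I = V / Z = -1.26 - j1.55 A = 1.998∠-129.1° A.
Step 7 — Complex power: S = V·I* = 0 + j257.7 VA.
Step 8 — Real power: P = Re(S) = 0 W.
Step 9 — Reactive power: Q = Im(S) = 257.7 VAR.
Step 10 — Apparent power: |S| = 257.7 VA.
Step 11 — Power factor: PF = P/|S| = 0 (lagging).

(a) P = 0 W  (b) Q = 257.7 VAR  (c) S = 257.7 VA  (d) PF = 0 (lagging)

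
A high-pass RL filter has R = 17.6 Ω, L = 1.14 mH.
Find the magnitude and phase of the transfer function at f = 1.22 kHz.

Step 1 — Angular frequency: ω = 2π·1220 = 7665 rad/s.
Step 2 — Transfer function: H(jω) = jωL/(R + jωL).
Step 3 — Numerator jωL = j·8.739; denominator R + jωL = 17.6 + j8.739.
Step 4 — H = 0.1978 + j0.3983.
Step 5 — Magnitude: |H| = 0.4447 (-7.0 dB); phase: φ = 63.6°.

|H| = 0.4447 (-7.0 dB), φ = 63.6°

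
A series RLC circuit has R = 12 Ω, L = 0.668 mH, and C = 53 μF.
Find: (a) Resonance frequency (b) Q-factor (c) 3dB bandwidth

Step 1 — Resonance: ω₀ = 1/√(LC) = 1/√(0.000668·5.3e-05) = 5315 rad/s.
Step 2 — f₀ = ω₀/(2π) = 845.9 Hz.
Step 3 — Series Q: Q = ω₀L/R = 5315·0.000668/12 = 0.2958.
Step 4 — Bandwidth: Δω = ω₀/Q = 1.796e+04 rad/s; BW = Δω/(2π) = 2859 Hz.

(a) f₀ = 845.9 Hz  (b) Q = 0.2958  (c) BW = 2859 Hz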